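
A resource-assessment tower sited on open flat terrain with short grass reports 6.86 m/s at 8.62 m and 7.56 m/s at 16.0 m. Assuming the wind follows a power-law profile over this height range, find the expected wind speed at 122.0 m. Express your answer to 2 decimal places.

10.40 m/s

First find α: α = ln(V₂/V₁)/ln(z₂/z₁) = ln(7.56/6.86)/ln(16.0/8.62) = 0.09716/0.61850 = 0.1571
Extrapolate from 16.0 m to 122.0 m: V₃ = 7.56 × (122.0/16.0)^0.1571 = 7.56 × 1.3759 = 10.4020 m/s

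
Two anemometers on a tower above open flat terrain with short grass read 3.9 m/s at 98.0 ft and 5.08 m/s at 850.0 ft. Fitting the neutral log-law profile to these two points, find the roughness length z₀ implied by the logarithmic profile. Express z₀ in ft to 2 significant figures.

Log law: V(z) ∝ ln(z/z₀). With r = V₁/V₂ = 3.9/5.08 = 0.76772,
r · ln(z₂/z₀) = ln(z₁/z₀) ⇒ ln z₀ = (ln z₁ − r·ln z₂)/(1 − r)
ln z₀ = (4.58497 − 0.76772×6.74524) / 0.23228 = -2.5549
z₀ = exp(-2.5549) = 0.07770 ft

z₀ ≈ 0.078 ft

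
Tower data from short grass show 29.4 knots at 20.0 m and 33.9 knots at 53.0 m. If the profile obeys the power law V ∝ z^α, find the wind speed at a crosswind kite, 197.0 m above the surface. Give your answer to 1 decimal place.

41.1 knots

First find α: α = ln(V₂/V₁)/ln(z₂/z₁) = ln(33.9/29.4)/ln(53.0/20.0) = 0.14242/0.97456 = 0.1461
Extrapolate from 53.0 m to 197.0 m: V₃ = 33.9 × (197.0/53.0)^0.1461 = 33.9 × 1.2115 = 41.0701 knots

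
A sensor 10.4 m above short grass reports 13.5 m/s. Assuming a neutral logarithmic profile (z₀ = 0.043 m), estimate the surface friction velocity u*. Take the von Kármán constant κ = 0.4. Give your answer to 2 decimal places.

u* ≈ 0.98 m/s

Log law: V(z) = (u*/κ) · ln(z/z₀) ⇒ u* = κ · V / ln(z/z₀)
u* = 0.4 × 13.5 / ln(10.4/0.043) = 0.4 × 13.5 / 5.4884
   = 5.4000 / 5.4884 = 0.9839 m/s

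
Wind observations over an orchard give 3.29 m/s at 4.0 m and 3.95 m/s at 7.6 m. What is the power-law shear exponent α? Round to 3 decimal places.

α ≈ 0.285

Power law: V₂/V₁ = (z₂/z₁)^α ⇒ α = ln(V₂/V₁) / ln(z₂/z₁)
α = ln(3.95/3.29) / ln(7.6/4.0) = ln(1.2006) / ln(1.9000)
  = 0.18283 / 0.64185 = 0.28484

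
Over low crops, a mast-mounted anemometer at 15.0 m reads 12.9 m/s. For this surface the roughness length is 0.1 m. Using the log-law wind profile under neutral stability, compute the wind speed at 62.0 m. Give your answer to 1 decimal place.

Log law: V(z) ∝ ln(z/z₀), so V₂/V₁ = ln(z₂/z₀) / ln(z₁/z₀).
ln(62.0/0.1) = 6.4297, ln(15.0/0.1) = 5.0106
V₂ = 12.9 × 6.4297/5.0106 = 12.9 × 1.2832 = 16.5535 m/s

16.6 m/s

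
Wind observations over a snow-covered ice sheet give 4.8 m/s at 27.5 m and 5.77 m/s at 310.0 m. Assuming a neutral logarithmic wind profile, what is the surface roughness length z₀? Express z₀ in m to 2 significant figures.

Log law: V(z) ∝ ln(z/z₀). With r = V₁/V₂ = 4.8/5.77 = 0.83189,
r · ln(z₂/z₀) = ln(z₁/z₀) ⇒ ln z₀ = (ln z₁ − r·ln z₂)/(1 − r)
ln z₀ = (3.31419 − 0.83189×5.73657) / 0.16811 = -8.6729
z₀ = exp(-8.6729) = 0.0001712 m

z₀ ≈ 0.00017 m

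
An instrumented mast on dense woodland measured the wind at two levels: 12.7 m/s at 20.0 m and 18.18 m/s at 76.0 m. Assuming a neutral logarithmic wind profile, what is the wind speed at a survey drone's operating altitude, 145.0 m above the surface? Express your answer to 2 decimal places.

Log law: V ∝ ln(z/z₀). From the pair, with r = V₁/V₂ = 0.69857,
ln z₀ = (ln z₁ − r·ln z₂)/(1 − r) = (2.9957 − 0.69857×4.3307)/0.30143 = -0.0982 → z₀ = 0.9065 m
V₃ = V₁ · ln(z₃/z₀)/ln(z₁/z₀) = 12.7 × 5.0749/3.0939 = 20.8317 m/s

20.83 m/s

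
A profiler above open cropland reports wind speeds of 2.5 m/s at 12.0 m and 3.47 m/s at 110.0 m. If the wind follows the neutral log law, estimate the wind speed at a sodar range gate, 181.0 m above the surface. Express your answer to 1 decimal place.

3.7 m/s

Log law: V ∝ ln(z/z₀). From the pair, with r = V₁/V₂ = 0.72046,
ln z₀ = (ln z₁ − r·ln z₂)/(1 − r) = (2.4849 − 0.72046×4.7005)/0.27954 = -3.2253 → z₀ = 0.03974 m
V₃ = V₁ · ln(z₃/z₀)/ln(z₁/z₀) = 2.5 × 8.4238/5.7102 = 3.6880 m/s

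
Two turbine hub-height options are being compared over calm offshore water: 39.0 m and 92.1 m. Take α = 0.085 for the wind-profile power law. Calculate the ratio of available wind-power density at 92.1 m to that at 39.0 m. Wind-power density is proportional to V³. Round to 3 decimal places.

1.245

Speed ratio: V_B/V_A = (z_B/z_A)^α = (92.1/39.0)^0.085 = (2.3615)^0.085 = 1.07578
Power-density ratio: P_B/P_A = (V_B/V_A)³ = (1.07578)³ = 1.24499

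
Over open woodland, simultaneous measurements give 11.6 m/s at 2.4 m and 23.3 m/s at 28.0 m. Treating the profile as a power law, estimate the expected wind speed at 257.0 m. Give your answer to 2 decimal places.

43.72 m/s

First find α: α = ln(V₂/V₁)/ln(z₂/z₁) = ln(23.3/11.6)/ln(28.0/2.4) = 0.69745/2.45674 = 0.2839
Extrapolate from 28.0 m to 257.0 m: V₃ = 23.3 × (257.0/28.0)^0.2839 = 23.3 × 1.8764 = 43.7200 m/s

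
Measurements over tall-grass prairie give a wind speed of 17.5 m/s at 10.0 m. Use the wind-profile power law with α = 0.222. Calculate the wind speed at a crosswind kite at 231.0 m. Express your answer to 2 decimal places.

Power-law profile: V₂ = V₁ · (z₂/z₁)^α
V₂ = 17.5 × (231.0/10.0)^0.222 = 17.5 × (23.1000)^0.222
    = 17.5 × 2.0078 = 35.1366 m/s

35.14 m/s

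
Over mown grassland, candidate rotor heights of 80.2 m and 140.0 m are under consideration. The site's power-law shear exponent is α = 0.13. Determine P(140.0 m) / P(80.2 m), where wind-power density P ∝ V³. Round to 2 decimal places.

1.24

Speed ratio: V_B/V_A = (z_B/z_A)^α = (140.0/80.2)^0.13 = (1.7456)^0.13 = 1.07511
Power-density ratio: P_B/P_A = (V_B/V_A)³ = (1.07511)³ = 1.24269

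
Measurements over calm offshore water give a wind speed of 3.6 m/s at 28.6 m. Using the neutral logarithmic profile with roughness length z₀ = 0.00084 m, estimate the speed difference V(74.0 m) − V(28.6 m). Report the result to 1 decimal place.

Log law: V₂ = V₁ · ln(z₂/z₀)/ln(z₁/z₀) = 3.6 × 11.3862/10.4355 = 3.9280 m/s
ΔV = 3.9280 − 3.6 = 0.3280 m/s

0.3 m/s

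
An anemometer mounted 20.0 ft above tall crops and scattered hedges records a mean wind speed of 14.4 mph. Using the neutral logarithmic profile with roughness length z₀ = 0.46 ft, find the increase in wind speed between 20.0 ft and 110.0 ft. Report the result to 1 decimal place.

6.5 mph

Log law: V₂ = V₁ · ln(z₂/z₀)/ln(z₁/z₀) = 14.4 × 5.4770/3.7723 = 20.9076 mph
ΔV = 20.9076 − 14.4 = 6.5076 mph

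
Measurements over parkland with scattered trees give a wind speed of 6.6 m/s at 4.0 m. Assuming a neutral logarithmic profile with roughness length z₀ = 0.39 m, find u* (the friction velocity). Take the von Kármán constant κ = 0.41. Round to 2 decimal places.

Log law: V(z) = (u*/κ) · ln(z/z₀) ⇒ u* = κ · V / ln(z/z₀)
u* = 0.41 × 6.6 / ln(4.0/0.39) = 0.41 × 6.6 / 2.3279
   = 2.7060 / 2.3279 = 1.1624 m/s

u* ≈ 1.16 m/s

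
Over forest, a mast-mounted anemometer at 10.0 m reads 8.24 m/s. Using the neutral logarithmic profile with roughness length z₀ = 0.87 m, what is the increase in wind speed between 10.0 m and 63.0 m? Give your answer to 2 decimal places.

6.21 m/s

Log law: V₂ = V₁ · ln(z₂/z₀)/ln(z₁/z₀) = 8.24 × 4.2824/2.4418 = 14.4509 m/s
ΔV = 14.4509 − 8.24 = 6.2109 m/s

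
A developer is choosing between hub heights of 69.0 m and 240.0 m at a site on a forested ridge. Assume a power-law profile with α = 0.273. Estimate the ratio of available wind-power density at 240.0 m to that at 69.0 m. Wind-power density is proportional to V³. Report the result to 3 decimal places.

Speed ratio: V_B/V_A = (z_B/z_A)^α = (240.0/69.0)^0.273 = (3.4783)^0.273 = 1.40537
Power-density ratio: P_B/P_A = (V_B/V_A)³ = (1.40537)³ = 2.77572

2.776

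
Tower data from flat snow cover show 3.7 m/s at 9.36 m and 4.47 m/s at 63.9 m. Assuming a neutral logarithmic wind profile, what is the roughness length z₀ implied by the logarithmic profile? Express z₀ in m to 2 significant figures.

z₀ ≈ 0.00092 m

Log law: V(z) ∝ ln(z/z₀). With r = V₁/V₂ = 3.7/4.47 = 0.82774,
r · ln(z₂/z₀) = ln(z₁/z₀) ⇒ ln z₀ = (ln z₁ − r·ln z₂)/(1 − r)
ln z₀ = (2.23645 − 0.82774×4.15732) / 0.17226 = -6.9937
z₀ = exp(-6.9937) = 0.0009176 m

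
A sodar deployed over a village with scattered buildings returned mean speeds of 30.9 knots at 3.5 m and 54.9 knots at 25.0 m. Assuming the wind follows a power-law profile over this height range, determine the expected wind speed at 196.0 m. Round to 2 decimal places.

100.23 knots

First find α: α = ln(V₂/V₁)/ln(z₂/z₁) = ln(54.9/30.9)/ln(25.0/3.5) = 0.57476/1.96611 = 0.2923
Extrapolate from 25.0 m to 196.0 m: V₃ = 54.9 × (196.0/25.0)^0.2923 = 54.9 × 1.8257 = 100.2327 knots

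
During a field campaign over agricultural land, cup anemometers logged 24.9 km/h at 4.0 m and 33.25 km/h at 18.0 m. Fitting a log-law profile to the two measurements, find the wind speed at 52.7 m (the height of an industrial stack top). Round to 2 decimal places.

39.21 km/h

Log law: V ∝ ln(z/z₀). From the pair, with r = V₁/V₂ = 0.74887,
ln z₀ = (ln z₁ − r·ln z₂)/(1 − r) = (1.3863 − 0.74887×2.8904)/0.25113 = -3.0989 → z₀ = 0.04510 m
V₃ = V₁ · ln(z₃/z₀)/ln(z₁/z₀) = 24.9 × 7.0635/4.4852 = 39.2137 km/h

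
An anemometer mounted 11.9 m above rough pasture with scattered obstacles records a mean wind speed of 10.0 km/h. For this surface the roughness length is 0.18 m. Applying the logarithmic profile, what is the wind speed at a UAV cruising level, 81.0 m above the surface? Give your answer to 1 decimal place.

14.6 km/h

Log law: V(z) ∝ ln(z/z₀), so V₂/V₁ = ln(z₂/z₀) / ln(z₁/z₀).
ln(81.0/0.18) = 6.1092, ln(11.9/0.18) = 4.1913
V₂ = 10.0 × 6.1092/4.1913 = 10.0 × 1.4576 = 14.5759 km/h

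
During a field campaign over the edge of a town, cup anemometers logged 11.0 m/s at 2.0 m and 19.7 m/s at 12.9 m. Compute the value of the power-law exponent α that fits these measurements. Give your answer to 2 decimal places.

Power law: V₂/V₁ = (z₂/z₁)^α ⇒ α = ln(V₂/V₁) / ln(z₂/z₁)
α = ln(19.7/11.0) / ln(12.9/2.0) = ln(1.7909) / ln(6.4500)
  = 0.58272 / 1.86408 = 0.31261

α ≈ 0.31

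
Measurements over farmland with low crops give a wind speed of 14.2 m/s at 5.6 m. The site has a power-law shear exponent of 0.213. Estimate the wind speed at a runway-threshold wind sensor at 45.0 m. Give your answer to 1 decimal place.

Power-law profile: V₂ = V₁ · (z₂/z₁)^α
V₂ = 14.2 × (45.0/5.6)^0.213 = 14.2 × (8.0357)^0.213
    = 14.2 × 1.5587 = 22.1339 m/s

22.1 m/s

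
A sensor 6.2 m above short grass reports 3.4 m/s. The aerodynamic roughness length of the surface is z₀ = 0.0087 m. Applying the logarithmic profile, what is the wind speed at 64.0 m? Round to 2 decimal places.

4.61 m/s

Log law: V(z) ∝ ln(z/z₀), so V₂/V₁ = ln(z₂/z₀) / ln(z₁/z₀).
ln(64.0/0.0087) = 8.9033, ln(6.2/0.0087) = 6.5690
V₂ = 3.4 × 8.9033/6.5690 = 3.4 × 1.3554 = 4.6082 m/s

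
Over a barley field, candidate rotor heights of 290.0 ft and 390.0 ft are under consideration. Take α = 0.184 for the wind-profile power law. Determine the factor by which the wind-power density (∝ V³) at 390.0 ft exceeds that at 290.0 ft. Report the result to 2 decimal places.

1.18

Speed ratio: V_B/V_A = (z_B/z_A)^α = (390.0/290.0)^0.184 = (1.3448)^0.184 = 1.05603
Power-density ratio: P_B/P_A = (V_B/V_A)³ = (1.05603)³ = 1.17767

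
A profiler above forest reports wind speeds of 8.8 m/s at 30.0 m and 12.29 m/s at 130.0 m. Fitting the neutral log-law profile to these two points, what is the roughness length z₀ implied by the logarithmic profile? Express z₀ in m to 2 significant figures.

z₀ ≈ 0.74 m

Log law: V(z) ∝ ln(z/z₀). With r = V₁/V₂ = 8.8/12.29 = 0.71603,
r · ln(z₂/z₀) = ln(z₁/z₀) ⇒ ln z₀ = (ln z₁ − r·ln z₂)/(1 − r)
ln z₀ = (3.40120 − 0.71603×4.86753) / 0.28397 = -0.2962
z₀ = exp(-0.2962) = 0.7437 m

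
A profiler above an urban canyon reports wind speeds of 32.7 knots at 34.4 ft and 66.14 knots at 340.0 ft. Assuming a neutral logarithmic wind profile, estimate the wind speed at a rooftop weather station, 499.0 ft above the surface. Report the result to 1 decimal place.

Log law: V ∝ ln(z/z₀). From the pair, with r = V₁/V₂ = 0.49441,
ln z₀ = (ln z₁ − r·ln z₂)/(1 − r) = (3.5381 − 0.49441×5.8289)/0.50559 = 1.2979 → z₀ = 3.661 ft
V₃ = V₁ · ln(z₃/z₀)/ln(z₁/z₀) = 32.7 × 4.9147/2.2402 = 71.7403 knots

71.7 knots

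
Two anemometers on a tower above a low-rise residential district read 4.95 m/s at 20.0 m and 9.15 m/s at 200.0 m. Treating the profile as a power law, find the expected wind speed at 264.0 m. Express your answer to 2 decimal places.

First find α: α = ln(V₂/V₁)/ln(z₂/z₁) = ln(9.15/4.95)/ln(200.0/20.0) = 0.61437/2.30259 = 0.2668
Extrapolate from 200.0 m to 264.0 m: V₃ = 9.15 × (264.0/200.0)^0.2668 = 9.15 × 1.0769 = 9.8535 m/s

9.85 m/s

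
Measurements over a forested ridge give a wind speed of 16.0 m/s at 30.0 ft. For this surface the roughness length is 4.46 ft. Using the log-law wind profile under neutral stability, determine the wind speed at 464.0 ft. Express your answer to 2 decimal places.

Log law: V(z) ∝ ln(z/z₀), so V₂/V₁ = ln(z₂/z₀) / ln(z₁/z₀).
ln(464.0/4.46) = 4.6447, ln(30.0/4.46) = 1.9060
V₂ = 16.0 × 4.6447/1.9060 = 16.0 × 2.4368 = 38.9894 m/s

38.99 m/s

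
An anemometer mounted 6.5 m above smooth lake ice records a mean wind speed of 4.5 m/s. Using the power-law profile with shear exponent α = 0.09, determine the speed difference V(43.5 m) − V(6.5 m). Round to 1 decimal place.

0.8 m/s

Power law: V₂ = V₁ · (z₂/z₁)^α = 4.5 × (6.6923)^0.09 = 5.3397 m/s
ΔV = 5.3397 − 4.5 = 0.8397 m/s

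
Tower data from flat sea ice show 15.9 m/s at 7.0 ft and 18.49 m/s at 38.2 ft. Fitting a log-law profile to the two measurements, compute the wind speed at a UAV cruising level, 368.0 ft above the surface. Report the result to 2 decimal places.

Log law: V ∝ ln(z/z₀). From the pair, with r = V₁/V₂ = 0.85992,
ln z₀ = (ln z₁ − r·ln z₂)/(1 − r) = (1.9459 − 0.85992×3.6428)/0.14008 = -8.4715 → z₀ = 0.0002093 ft
V₃ = V₁ · ln(z₃/z₀)/ln(z₁/z₀) = 15.9 × 14.3796/10.4174 = 21.9474 m/s

21.95 m/s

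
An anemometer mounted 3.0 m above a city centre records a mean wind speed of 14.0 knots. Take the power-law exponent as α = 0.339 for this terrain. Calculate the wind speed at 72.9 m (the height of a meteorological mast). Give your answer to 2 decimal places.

41.29 knots

Power-law profile: V₂ = V₁ · (z₂/z₁)^α
V₂ = 14.0 × (72.9/3.0)^0.339 = 14.0 × (24.3000)^0.339
    = 14.0 × 2.9493 = 41.2903 knots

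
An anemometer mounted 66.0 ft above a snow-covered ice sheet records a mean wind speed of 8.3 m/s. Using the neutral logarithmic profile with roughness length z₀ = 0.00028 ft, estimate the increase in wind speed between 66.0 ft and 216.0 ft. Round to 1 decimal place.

Log law: V₂ = V₁ · ln(z₂/z₀)/ln(z₁/z₀) = 8.3 × 13.5560/12.3704 = 9.0955 m/s
ΔV = 9.0955 − 8.3 = 0.7955 m/s

0.8 m/s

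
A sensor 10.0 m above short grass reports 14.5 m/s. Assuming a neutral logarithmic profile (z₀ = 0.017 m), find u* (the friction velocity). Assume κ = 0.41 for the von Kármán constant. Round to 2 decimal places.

Log law: V(z) = (u*/κ) · ln(z/z₀) ⇒ u* = κ · V / ln(z/z₀)
u* = 0.41 × 14.5 / ln(10.0/0.017) = 0.41 × 14.5 / 6.3771
   = 5.9450 / 6.3771 = 0.9322 m/s

u* ≈ 0.93 m/s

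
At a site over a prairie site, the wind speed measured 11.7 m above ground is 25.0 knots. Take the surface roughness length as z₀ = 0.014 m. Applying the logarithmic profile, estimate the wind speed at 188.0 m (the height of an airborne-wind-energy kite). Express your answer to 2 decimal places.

35.32 knots

Log law: V(z) ∝ ln(z/z₀), so V₂/V₁ = ln(z₂/z₀) / ln(z₁/z₀).
ln(188.0/0.014) = 9.5051, ln(11.7/0.014) = 6.7283
V₂ = 25.0 × 9.5051/6.7283 = 25.0 × 1.4127 = 35.3178 knots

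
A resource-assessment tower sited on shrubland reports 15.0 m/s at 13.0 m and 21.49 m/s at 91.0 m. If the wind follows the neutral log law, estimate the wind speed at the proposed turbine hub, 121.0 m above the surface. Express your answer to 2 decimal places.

Log law: V ∝ ln(z/z₀). From the pair, with r = V₁/V₂ = 0.69800,
ln z₀ = (ln z₁ − r·ln z₂)/(1 − r) = (2.5649 − 0.69800×4.5109)/0.30200 = -1.9325 → z₀ = 0.1448 m
V₃ = V₁ · ln(z₃/z₀)/ln(z₁/z₀) = 15.0 × 6.7283/4.4975 = 22.4403 m/s

22.44 m/s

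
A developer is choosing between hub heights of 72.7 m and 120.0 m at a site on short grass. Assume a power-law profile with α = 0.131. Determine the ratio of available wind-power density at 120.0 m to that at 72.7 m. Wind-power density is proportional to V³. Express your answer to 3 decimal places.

1.218

Speed ratio: V_B/V_A = (z_B/z_A)^α = (120.0/72.7)^0.131 = (1.6506)^0.131 = 1.06785
Power-density ratio: P_B/P_A = (V_B/V_A)³ = (1.06785)³ = 1.21769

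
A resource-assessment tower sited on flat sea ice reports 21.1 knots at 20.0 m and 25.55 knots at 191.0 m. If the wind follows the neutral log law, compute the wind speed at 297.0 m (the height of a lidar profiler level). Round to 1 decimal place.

26.4 knots

Log law: V ∝ ln(z/z₀). From the pair, with r = V₁/V₂ = 0.82583,
ln z₀ = (ln z₁ − r·ln z₂)/(1 − r) = (2.9957 − 0.82583×5.2523)/0.17417 = -7.7038 → z₀ = 0.0004511 m
V₃ = V₁ · ln(z₃/z₀)/ln(z₁/z₀) = 21.1 × 13.3976/10.6996 = 26.4206 knots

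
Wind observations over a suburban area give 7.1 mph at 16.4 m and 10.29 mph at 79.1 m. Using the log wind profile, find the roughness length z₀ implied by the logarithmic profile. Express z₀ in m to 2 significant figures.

z₀ ≈ 0.49 m

Log law: V(z) ∝ ln(z/z₀). With r = V₁/V₂ = 7.1/10.29 = 0.68999,
r · ln(z₂/z₀) = ln(z₁/z₀) ⇒ ln z₀ = (ln z₁ − r·ln z₂)/(1 − r)
ln z₀ = (2.79728 − 0.68999×4.37071) / 0.31001 = -0.7047
z₀ = exp(-0.7047) = 0.4943 m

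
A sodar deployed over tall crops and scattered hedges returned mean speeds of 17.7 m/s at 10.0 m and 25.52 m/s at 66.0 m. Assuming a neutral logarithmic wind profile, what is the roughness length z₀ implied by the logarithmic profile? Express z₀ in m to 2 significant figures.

z₀ ≈ 0.14 m

Log law: V(z) ∝ ln(z/z₀). With r = V₁/V₂ = 17.7/25.52 = 0.69357,
r · ln(z₂/z₀) = ln(z₁/z₀) ⇒ ln z₀ = (ln z₁ − r·ln z₂)/(1 − r)
ln z₀ = (2.30259 − 0.69357×4.18965) / 0.30643 = -1.9687
z₀ = exp(-1.9687) = 0.1396 m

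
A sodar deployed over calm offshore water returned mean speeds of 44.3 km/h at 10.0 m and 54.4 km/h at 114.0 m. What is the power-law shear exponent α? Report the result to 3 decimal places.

Power law: V₂/V₁ = (z₂/z₁)^α ⇒ α = ln(V₂/V₁) / ln(z₂/z₁)
α = ln(54.4/44.3) / ln(114.0/10.0) = ln(1.2280) / ln(11.4000)
  = 0.20538 / 2.43361 = 0.08439

α ≈ 0.084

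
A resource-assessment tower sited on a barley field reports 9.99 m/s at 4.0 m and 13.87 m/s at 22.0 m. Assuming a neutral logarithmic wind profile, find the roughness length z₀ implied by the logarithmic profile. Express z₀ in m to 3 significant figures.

z₀ ≈ 0.0496 m

Log law: V(z) ∝ ln(z/z₀). With r = V₁/V₂ = 9.99/13.87 = 0.72026,
r · ln(z₂/z₀) = ln(z₁/z₀) ⇒ ln z₀ = (ln z₁ − r·ln z₂)/(1 − r)
ln z₀ = (1.38629 − 0.72026×3.09104) / 0.27974 = -3.0030
z₀ = exp(-3.0030) = 0.04964 m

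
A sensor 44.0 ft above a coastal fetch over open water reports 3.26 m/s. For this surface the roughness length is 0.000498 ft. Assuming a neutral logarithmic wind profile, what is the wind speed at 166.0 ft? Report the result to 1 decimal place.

Log law: V(z) ∝ ln(z/z₀), so V₂/V₁ = ln(z₂/z₀) / ln(z₁/z₀).
ln(166.0/0.000498) = 12.7169, ln(44.0/0.000498) = 11.3891
V₂ = 3.26 × 12.7169/11.3891 = 3.26 × 1.1166 = 3.6401 m/s

3.6 m/s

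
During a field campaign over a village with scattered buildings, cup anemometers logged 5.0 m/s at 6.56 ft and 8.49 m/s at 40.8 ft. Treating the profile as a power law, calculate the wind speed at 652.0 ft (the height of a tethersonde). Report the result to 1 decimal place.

First find α: α = ln(V₂/V₁)/ln(z₂/z₁) = ln(8.49/5.0)/ln(40.8/6.56) = 0.52945/1.82769 = 0.2897
Extrapolate from 40.8 ft to 652.0 ft: V₃ = 8.49 × (652.0/40.8)^0.2897 = 8.49 × 2.2318 = 18.9481 m/s

18.9 m/s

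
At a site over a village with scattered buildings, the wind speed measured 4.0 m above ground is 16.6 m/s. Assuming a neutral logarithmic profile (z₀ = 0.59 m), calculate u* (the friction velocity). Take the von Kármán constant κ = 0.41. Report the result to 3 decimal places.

u* ≈ 3.556 m/s

Log law: V(z) = (u*/κ) · ln(z/z₀) ⇒ u* = κ · V / ln(z/z₀)
u* = 0.41 × 16.6 / ln(4.0/0.59) = 0.41 × 16.6 / 1.9139
   = 6.8060 / 1.9139 = 3.5560 m/s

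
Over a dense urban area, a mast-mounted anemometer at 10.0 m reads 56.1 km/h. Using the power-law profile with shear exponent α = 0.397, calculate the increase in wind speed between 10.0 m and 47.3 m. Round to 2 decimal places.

Power law: V₂ = V₁ · (z₂/z₁)^α = 56.1 × (4.7300)^0.397 = 103.9639 km/h
ΔV = 103.9639 − 56.1 = 47.8639 km/h

47.86 km/h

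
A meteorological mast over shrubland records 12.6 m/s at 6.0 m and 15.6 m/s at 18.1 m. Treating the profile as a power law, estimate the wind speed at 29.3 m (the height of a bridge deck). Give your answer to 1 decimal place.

17.1 m/s

First find α: α = ln(V₂/V₁)/ln(z₂/z₁) = ln(15.6/12.6)/ln(18.1/6.0) = 0.21357/1.10415 = 0.1934
Extrapolate from 18.1 m to 29.3 m: V₃ = 15.6 × (29.3/18.1)^0.1934 = 15.6 × 1.0976 = 17.1233 m/s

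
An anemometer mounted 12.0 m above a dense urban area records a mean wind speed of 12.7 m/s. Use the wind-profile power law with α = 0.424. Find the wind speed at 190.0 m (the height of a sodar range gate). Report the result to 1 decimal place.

Power-law profile: V₂ = V₁ · (z₂/z₁)^α
V₂ = 12.7 × (190.0/12.0)^0.424 = 12.7 × (15.8333)^0.424
    = 12.7 × 3.2257 = 40.9659 m/s

41.0 m/s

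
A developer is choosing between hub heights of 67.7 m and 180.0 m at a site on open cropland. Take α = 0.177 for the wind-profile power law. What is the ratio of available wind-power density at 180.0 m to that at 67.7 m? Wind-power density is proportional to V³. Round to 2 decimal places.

1.68

Speed ratio: V_B/V_A = (z_B/z_A)^α = (180.0/67.7)^0.177 = (2.6588)^0.177 = 1.18896
Power-density ratio: P_B/P_A = (V_B/V_A)³ = (1.18896)³ = 1.68077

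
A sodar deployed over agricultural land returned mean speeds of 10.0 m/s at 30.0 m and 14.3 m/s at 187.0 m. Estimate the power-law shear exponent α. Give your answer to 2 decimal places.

α ≈ 0.20

Power law: V₂/V₁ = (z₂/z₁)^α ⇒ α = ln(V₂/V₁) / ln(z₂/z₁)
α = ln(14.3/10.0) / ln(187.0/30.0) = ln(1.4300) / ln(6.2333)
  = 0.35767 / 1.82991 = 0.19546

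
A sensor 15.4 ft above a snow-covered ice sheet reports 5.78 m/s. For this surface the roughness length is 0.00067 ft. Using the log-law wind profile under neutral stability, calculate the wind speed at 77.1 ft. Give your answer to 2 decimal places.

6.71 m/s

Log law: V(z) ∝ ln(z/z₀), so V₂/V₁ = ln(z₂/z₀) / ln(z₁/z₀).
ln(77.1/0.00067) = 11.6533, ln(15.4/0.00067) = 10.0426
V₂ = 5.78 × 11.6533/10.0426 = 5.78 × 1.1604 = 6.7071 m/s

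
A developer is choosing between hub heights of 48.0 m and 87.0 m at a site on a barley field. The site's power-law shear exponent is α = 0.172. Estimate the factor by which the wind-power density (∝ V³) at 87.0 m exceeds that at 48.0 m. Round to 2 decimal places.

Speed ratio: V_B/V_A = (z_B/z_A)^α = (87.0/48.0)^0.172 = (1.8125)^0.172 = 1.10770
Power-density ratio: P_B/P_A = (V_B/V_A)³ = (1.10770)³ = 1.35916

1.36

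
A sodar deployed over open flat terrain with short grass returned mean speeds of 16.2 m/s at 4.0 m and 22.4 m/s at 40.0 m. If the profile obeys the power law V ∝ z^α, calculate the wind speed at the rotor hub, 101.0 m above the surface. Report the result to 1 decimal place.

First find α: α = ln(V₂/V₁)/ln(z₂/z₁) = ln(22.4/16.2)/ln(40.0/4.0) = 0.32405/2.30259 = 0.1407
Extrapolate from 40.0 m to 101.0 m: V₃ = 22.4 × (101.0/40.0)^0.1407 = 22.4 × 1.1392 = 25.5188 m/s

25.5 m/s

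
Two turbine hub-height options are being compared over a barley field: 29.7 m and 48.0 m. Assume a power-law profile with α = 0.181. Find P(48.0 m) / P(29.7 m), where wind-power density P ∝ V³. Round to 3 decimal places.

Speed ratio: V_B/V_A = (z_B/z_A)^α = (48.0/29.7)^0.181 = (1.6162)^0.181 = 1.09078
Power-density ratio: P_B/P_A = (V_B/V_A)³ = (1.09078)³ = 1.29780

1.298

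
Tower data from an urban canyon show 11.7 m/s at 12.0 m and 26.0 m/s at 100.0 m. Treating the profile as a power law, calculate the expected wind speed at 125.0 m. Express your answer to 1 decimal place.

First find α: α = ln(V₂/V₁)/ln(z₂/z₁) = ln(26.0/11.7)/ln(100.0/12.0) = 0.79851/2.12026 = 0.3766
Extrapolate from 100.0 m to 125.0 m: V₃ = 26.0 × (125.0/100.0)^0.3766 = 26.0 × 1.0877 = 28.2794 m/s

28.3 m/s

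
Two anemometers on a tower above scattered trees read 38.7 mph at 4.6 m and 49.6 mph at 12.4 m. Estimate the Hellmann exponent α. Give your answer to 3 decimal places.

Power law: V₂/V₁ = (z₂/z₁)^α ⇒ α = ln(V₂/V₁) / ln(z₂/z₁)
α = ln(49.6/38.7) / ln(12.4/4.6) = ln(1.2817) / ln(2.6957)
  = 0.24815 / 0.99164 = 0.25024

α ≈ 0.250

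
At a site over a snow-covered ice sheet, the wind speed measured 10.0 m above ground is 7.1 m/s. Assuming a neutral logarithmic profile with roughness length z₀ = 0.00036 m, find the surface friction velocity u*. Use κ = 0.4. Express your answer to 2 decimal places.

u* ≈ 0.28 m/s

Log law: V(z) = (u*/κ) · ln(z/z₀) ⇒ u* = κ · V / ln(z/z₀)
u* = 0.4 × 7.1 / ln(10.0/0.00036) = 0.4 × 7.1 / 10.2320
   = 2.8400 / 10.2320 = 0.2776 m/s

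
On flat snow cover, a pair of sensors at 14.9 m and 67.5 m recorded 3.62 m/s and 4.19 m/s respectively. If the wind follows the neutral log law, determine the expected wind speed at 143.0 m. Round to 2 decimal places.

Log law: V ∝ ln(z/z₀). From the pair, with r = V₁/V₂ = 0.86396,
ln z₀ = (ln z₁ − r·ln z₂)/(1 − r) = (2.7014 − 0.86396×4.2121)/0.13604 = -6.8933 → z₀ = 0.001015 m
V₃ = V₁ · ln(z₃/z₀)/ln(z₁/z₀) = 3.62 × 11.8562/9.5947 = 4.4732 m/s

4.47 m/s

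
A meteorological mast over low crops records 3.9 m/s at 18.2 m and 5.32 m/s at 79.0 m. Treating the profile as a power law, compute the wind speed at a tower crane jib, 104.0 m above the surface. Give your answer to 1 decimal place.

5.6 m/s

First find α: α = ln(V₂/V₁)/ln(z₂/z₁) = ln(5.32/3.9)/ln(79.0/18.2) = 0.31050/1.46803 = 0.2115
Extrapolate from 79.0 m to 104.0 m: V₃ = 5.32 × (104.0/79.0)^0.2115 = 5.32 × 1.0599 = 5.6385 m/s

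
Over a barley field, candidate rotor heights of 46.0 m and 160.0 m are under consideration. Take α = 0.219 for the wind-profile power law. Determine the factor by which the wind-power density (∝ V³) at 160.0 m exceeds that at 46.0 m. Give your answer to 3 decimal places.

2.268

Speed ratio: V_B/V_A = (z_B/z_A)^α = (160.0/46.0)^0.219 = (3.4783)^0.219 = 1.31389
Power-density ratio: P_B/P_A = (V_B/V_A)³ = (1.31389)³ = 2.26817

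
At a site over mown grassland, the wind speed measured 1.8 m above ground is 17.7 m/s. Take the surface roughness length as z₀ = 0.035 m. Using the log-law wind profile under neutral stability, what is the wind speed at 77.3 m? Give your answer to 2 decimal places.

34.59 m/s

Log law: V(z) ∝ ln(z/z₀), so V₂/V₁ = ln(z₂/z₀) / ln(z₁/z₀).
ln(77.3/0.035) = 7.7001, ln(1.8/0.035) = 3.9402
V₂ = 17.7 × 7.7001/3.9402 = 17.7 × 1.9542 = 34.5901 m/s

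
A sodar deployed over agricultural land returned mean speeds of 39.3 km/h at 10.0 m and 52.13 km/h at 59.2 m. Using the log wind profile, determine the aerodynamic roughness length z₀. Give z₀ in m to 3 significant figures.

Log law: V(z) ∝ ln(z/z₀). With r = V₁/V₂ = 39.3/52.13 = 0.75388,
r · ln(z₂/z₀) = ln(z₁/z₀) ⇒ ln z₀ = (ln z₁ − r·ln z₂)/(1 − r)
ln z₀ = (2.30259 − 0.75388×4.08092) / 0.24612 = -3.1447
z₀ = exp(-3.1447) = 0.04308 m

z₀ ≈ 0.0431 m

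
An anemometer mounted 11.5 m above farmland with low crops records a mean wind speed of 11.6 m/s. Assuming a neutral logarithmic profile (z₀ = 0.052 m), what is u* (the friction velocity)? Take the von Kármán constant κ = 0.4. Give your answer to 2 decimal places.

Log law: V(z) = (u*/κ) · ln(z/z₀) ⇒ u* = κ · V / ln(z/z₀)
u* = 0.4 × 11.6 / ln(11.5/0.052) = 0.4 × 11.6 / 5.3989
   = 4.6400 / 5.3989 = 0.8594 m/s

u* ≈ 0.86 m/s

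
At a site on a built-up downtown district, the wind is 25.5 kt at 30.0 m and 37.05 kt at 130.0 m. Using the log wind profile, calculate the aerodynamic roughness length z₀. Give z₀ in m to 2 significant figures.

z₀ ≈ 1.2 m

Log law: V(z) ∝ ln(z/z₀). With r = V₁/V₂ = 25.5/37.05 = 0.68826,
r · ln(z₂/z₀) = ln(z₁/z₀) ⇒ ln z₀ = (ln z₁ − r·ln z₂)/(1 − r)
ln z₀ = (3.40120 − 0.68826×4.86753) / 0.31174 = 0.1638
z₀ = exp(0.1638) = 1.178 m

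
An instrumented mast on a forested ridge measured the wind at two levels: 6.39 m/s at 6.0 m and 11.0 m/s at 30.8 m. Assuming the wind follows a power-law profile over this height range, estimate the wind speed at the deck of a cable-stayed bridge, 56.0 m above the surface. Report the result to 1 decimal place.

First find α: α = ln(V₂/V₁)/ln(z₂/z₁) = ln(11.0/6.39)/ln(30.8/6.0) = 0.54316/1.63576 = 0.3321
Extrapolate from 30.8 m to 56.0 m: V₃ = 11.0 × (56.0/30.8)^0.3321 = 11.0 × 1.2196 = 13.4155 m/s

13.4 m/s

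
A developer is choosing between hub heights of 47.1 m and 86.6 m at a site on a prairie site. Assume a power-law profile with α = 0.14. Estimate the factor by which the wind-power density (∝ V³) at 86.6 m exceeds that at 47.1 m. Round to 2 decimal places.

1.29

Speed ratio: V_B/V_A = (z_B/z_A)^α = (86.6/47.1)^0.14 = (1.8386)^0.14 = 1.08900
Power-density ratio: P_B/P_A = (V_B/V_A)³ = (1.08900)³ = 1.29148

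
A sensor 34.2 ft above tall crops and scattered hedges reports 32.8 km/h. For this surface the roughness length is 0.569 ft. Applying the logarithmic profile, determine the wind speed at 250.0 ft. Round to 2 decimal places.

48.73 km/h

Log law: V(z) ∝ ln(z/z₀), so V₂/V₁ = ln(z₂/z₀) / ln(z₁/z₀).
ln(250.0/0.569) = 6.0853, ln(34.2/0.569) = 4.0961
V₂ = 32.8 × 6.0853/4.0961 = 32.8 × 1.4856 = 48.7290 km/h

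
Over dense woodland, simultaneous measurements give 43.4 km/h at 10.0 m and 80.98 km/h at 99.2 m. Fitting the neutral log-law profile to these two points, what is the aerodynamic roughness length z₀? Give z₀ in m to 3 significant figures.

Log law: V(z) ∝ ln(z/z₀). With r = V₁/V₂ = 43.4/80.98 = 0.53593,
r · ln(z₂/z₀) = ln(z₁/z₀) ⇒ ln z₀ = (ln z₁ − r·ln z₂)/(1 − r)
ln z₀ = (2.30259 − 0.53593×4.59714) / 0.46407 = -0.3473
z₀ = exp(-0.3473) = 0.7066 m

z₀ ≈ 0.707 m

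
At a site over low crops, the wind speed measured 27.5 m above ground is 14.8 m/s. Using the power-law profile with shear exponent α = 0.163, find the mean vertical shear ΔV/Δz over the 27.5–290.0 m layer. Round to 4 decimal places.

0.0264 m/s/m

Power law: V₂ = V₁ · (z₂/z₁)^α = 14.8 × (10.5455)^0.163 = 21.7281 m/s
ΔV/Δz = (21.7281 − 14.8)/(290.0 − 27.5) = 6.9281/262.5000 = 0.02639 m/s/m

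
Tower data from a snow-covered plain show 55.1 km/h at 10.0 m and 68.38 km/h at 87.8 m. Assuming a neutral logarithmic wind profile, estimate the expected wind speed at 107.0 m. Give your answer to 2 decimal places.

Log law: V ∝ ln(z/z₀). From the pair, with r = V₁/V₂ = 0.80579,
ln z₀ = (ln z₁ − r·ln z₂)/(1 − r) = (2.3026 − 0.80579×4.4751)/0.19421 = -6.7112 → z₀ = 0.001217 m
V₃ = V₁ · ln(z₃/z₀)/ln(z₁/z₀) = 55.1 × 11.3841/9.0138 = 69.5889 km/h

69.59 km/h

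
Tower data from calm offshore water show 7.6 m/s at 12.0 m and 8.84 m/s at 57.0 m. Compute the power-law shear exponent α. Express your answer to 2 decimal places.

α ≈ 0.10

Power law: V₂/V₁ = (z₂/z₁)^α ⇒ α = ln(V₂/V₁) / ln(z₂/z₁)
α = ln(8.84/7.6) / ln(57.0/12.0) = ln(1.1632) / ln(4.7500)
  = 0.15114 / 1.55814 = 0.09700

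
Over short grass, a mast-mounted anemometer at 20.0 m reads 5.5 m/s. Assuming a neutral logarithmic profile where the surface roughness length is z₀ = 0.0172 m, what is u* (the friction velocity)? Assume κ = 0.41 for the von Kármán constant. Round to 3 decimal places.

u* ≈ 0.319 m/s

Log law: V(z) = (u*/κ) · ln(z/z₀) ⇒ u* = κ · V / ln(z/z₀)
u* = 0.41 × 5.5 / ln(20.0/0.0172) = 0.41 × 5.5 / 7.0586
   = 2.2550 / 7.0586 = 0.3195 m/s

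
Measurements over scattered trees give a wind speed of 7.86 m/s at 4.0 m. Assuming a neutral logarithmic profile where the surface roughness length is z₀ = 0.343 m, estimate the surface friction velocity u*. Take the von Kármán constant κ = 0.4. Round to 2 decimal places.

Log law: V(z) = (u*/κ) · ln(z/z₀) ⇒ u* = κ · V / ln(z/z₀)
u* = 0.4 × 7.86 / ln(4.0/0.343) = 0.4 × 7.86 / 2.4563
   = 3.1440 / 2.4563 = 1.2800 m/s

u* ≈ 1.28 m/s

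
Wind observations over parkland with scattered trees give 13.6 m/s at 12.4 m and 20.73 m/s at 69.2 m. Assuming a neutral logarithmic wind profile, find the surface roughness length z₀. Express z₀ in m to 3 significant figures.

Log law: V(z) ∝ ln(z/z₀). With r = V₁/V₂ = 13.6/20.73 = 0.65605,
r · ln(z₂/z₀) = ln(z₁/z₀) ⇒ ln z₀ = (ln z₁ − r·ln z₂)/(1 − r)
ln z₀ = (2.51770 − 0.65605×4.23700) / 0.34395 = -0.7618
z₀ = exp(-0.7618) = 0.4668 m

z₀ ≈ 0.467 m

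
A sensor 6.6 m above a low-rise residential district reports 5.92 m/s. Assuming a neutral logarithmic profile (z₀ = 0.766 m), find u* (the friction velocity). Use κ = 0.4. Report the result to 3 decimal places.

Log law: V(z) = (u*/κ) · ln(z/z₀) ⇒ u* = κ · V / ln(z/z₀)
u* = 0.4 × 5.92 / ln(6.6/0.766) = 0.4 × 5.92 / 2.1536
   = 2.3680 / 2.1536 = 1.0995 m/s

u* ≈ 1.100 m/s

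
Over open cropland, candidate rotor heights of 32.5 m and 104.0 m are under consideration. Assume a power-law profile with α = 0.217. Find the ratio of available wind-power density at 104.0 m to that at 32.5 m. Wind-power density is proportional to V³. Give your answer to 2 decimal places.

2.13

Speed ratio: V_B/V_A = (z_B/z_A)^α = (104.0/32.5)^0.217 = (3.2000)^0.217 = 1.28712
Power-density ratio: P_B/P_A = (V_B/V_A)³ = (1.28712)³ = 2.13232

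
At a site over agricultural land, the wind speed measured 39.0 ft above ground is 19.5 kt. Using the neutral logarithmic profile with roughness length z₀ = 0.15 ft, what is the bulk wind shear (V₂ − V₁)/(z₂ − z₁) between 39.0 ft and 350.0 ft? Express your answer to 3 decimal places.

Log law: V₂ = V₁ · ln(z₂/z₀)/ln(z₁/z₀) = 19.5 × 7.7551/5.5607 = 27.1951 kt
ΔV/Δz = (27.1951 − 19.5)/(350.0 − 39.0) = 7.6951/311.0000 = 0.02474 kt/ft

0.025 kt/ft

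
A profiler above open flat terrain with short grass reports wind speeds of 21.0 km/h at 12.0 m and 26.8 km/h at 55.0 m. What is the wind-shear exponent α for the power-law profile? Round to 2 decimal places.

α ≈ 0.16

Power law: V₂/V₁ = (z₂/z₁)^α ⇒ α = ln(V₂/V₁) / ln(z₂/z₁)
α = ln(26.8/21.0) / ln(55.0/12.0) = ln(1.2762) / ln(4.5833)
  = 0.24388 / 1.52243 = 0.16019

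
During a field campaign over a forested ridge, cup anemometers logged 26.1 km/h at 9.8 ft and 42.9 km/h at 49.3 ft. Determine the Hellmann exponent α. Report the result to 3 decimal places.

Power law: V₂/V₁ = (z₂/z₁)^α ⇒ α = ln(V₂/V₁) / ln(z₂/z₁)
α = ln(42.9/26.1) / ln(49.3/9.8) = ln(1.6437) / ln(5.0306)
  = 0.49694 / 1.61554 = 0.30760

α ≈ 0.308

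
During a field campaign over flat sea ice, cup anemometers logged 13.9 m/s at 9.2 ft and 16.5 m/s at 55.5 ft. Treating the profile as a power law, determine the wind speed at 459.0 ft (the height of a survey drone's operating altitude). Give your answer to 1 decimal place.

20.2 m/s

First find α: α = ln(V₂/V₁)/ln(z₂/z₁) = ln(16.5/13.9)/ln(55.5/9.2) = 0.17147/1.79718 = 0.0954
Extrapolate from 55.5 ft to 459.0 ft: V₃ = 16.5 × (459.0/55.5)^0.0954 = 16.5 × 1.2233 = 20.1849 m/s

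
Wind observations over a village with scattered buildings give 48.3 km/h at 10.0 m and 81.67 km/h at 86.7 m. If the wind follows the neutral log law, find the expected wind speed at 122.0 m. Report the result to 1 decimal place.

Log law: V ∝ ln(z/z₀). From the pair, with r = V₁/V₂ = 0.59140,
ln z₀ = (ln z₁ − r·ln z₂)/(1 − r) = (2.3026 − 0.59140×4.4625)/0.40860 = -0.8236 → z₀ = 0.4388 m
V₃ = V₁ · ln(z₃/z₀)/ln(z₁/z₀) = 48.3 × 5.6276/3.1262 = 86.9472 km/h

86.9 km/h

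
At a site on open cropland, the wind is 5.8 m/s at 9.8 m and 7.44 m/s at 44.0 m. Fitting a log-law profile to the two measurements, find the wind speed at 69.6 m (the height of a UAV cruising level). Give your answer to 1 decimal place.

7.9 m/s

Log law: V ∝ ln(z/z₀). From the pair, with r = V₁/V₂ = 0.77957,
ln z₀ = (ln z₁ − r·ln z₂)/(1 − r) = (2.2824 − 0.77957×3.7842)/0.22043 = -3.0289 → z₀ = 0.04837 m
V₃ = V₁ · ln(z₃/z₀)/ln(z₁/z₀) = 5.8 × 7.2717/5.3113 = 7.9408 m/s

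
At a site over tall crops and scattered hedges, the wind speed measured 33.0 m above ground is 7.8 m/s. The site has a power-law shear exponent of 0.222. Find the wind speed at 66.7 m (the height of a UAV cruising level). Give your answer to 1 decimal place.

9.1 m/s

Power-law profile: V₂ = V₁ · (z₂/z₁)^α
V₂ = 7.8 × (66.7/33.0)^0.222 = 7.8 × (2.0212)^0.222
    = 7.8 × 1.1691 = 9.1189 m/s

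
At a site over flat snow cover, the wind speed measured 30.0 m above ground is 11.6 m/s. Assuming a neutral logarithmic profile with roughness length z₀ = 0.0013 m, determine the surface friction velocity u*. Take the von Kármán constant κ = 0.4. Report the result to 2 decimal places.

Log law: V(z) = (u*/κ) · ln(z/z₀) ⇒ u* = κ · V / ln(z/z₀)
u* = 0.4 × 11.6 / ln(30.0/0.0013) = 0.4 × 11.6 / 10.0466
   = 4.6400 / 10.0466 = 0.4618 m/s

u* ≈ 0.46 m/s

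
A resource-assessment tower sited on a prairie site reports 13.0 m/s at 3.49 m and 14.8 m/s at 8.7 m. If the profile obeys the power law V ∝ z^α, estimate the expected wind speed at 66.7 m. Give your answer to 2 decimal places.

19.76 m/s

First find α: α = ln(V₂/V₁)/ln(z₂/z₁) = ln(14.8/13.0)/ln(8.7/3.49) = 0.12968/0.91342 = 0.1420
Extrapolate from 8.7 m to 66.7 m: V₃ = 14.8 × (66.7/8.7)^0.1420 = 14.8 × 1.3353 = 19.7628 m/s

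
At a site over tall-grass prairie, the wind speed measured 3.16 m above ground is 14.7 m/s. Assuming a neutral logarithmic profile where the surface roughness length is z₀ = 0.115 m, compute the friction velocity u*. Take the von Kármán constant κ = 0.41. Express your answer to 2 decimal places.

u* ≈ 1.82 m/s

Log law: V(z) = (u*/κ) · ln(z/z₀) ⇒ u* = κ · V / ln(z/z₀)
u* = 0.41 × 14.7 / ln(3.16/0.115) = 0.41 × 14.7 / 3.3134
   = 6.0270 / 3.3134 = 1.8190 m/s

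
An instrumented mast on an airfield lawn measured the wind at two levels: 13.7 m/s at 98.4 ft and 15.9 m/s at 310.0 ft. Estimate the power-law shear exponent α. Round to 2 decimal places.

α ≈ 0.13

Power law: V₂/V₁ = (z₂/z₁)^α ⇒ α = ln(V₂/V₁) / ln(z₂/z₁)
α = ln(15.9/13.7) / ln(310.0/98.4) = ln(1.1606) / ln(3.1504)
  = 0.14892 / 1.14753 = 0.12978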